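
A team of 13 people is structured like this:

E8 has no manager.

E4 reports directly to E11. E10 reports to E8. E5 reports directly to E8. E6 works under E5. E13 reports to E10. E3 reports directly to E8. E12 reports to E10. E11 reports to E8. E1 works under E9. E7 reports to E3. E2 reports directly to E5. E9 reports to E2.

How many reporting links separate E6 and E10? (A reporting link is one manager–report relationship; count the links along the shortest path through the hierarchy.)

E6 is 2 levels below E8, and E10 is 1 level below E8 (their lowest common manager). The shortest path runs up from E6 to E8 and back down to E10: 2 + 1 = 3 links.

3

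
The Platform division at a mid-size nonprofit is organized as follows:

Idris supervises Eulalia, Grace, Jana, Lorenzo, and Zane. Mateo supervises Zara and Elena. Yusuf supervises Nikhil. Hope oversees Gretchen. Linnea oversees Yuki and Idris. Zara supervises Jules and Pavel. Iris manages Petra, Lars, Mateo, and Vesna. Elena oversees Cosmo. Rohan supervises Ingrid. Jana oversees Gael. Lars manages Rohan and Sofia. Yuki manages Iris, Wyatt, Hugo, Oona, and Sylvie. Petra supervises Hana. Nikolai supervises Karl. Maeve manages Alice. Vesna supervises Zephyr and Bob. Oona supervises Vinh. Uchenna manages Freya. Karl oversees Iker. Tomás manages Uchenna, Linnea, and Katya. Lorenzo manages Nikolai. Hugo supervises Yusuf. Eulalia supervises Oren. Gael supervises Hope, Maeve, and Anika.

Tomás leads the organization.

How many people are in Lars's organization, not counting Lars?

3

Lars directly manages Sofia, Rohan. Sofia has no reports. Under Rohan: Ingrid (1). So Lars's organization is 2 direct reports plus everyone under them: 1 + 2 = 3.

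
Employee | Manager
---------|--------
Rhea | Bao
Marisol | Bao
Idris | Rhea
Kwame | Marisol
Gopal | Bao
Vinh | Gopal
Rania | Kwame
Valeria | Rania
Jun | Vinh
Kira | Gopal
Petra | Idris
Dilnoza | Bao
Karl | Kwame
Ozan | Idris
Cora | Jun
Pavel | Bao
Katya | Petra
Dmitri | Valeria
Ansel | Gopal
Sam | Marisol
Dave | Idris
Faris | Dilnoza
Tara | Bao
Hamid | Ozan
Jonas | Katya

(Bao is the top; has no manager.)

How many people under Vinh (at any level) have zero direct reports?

The only person in Vinh's organization with no one reporting to them is Cora. That is 1.

1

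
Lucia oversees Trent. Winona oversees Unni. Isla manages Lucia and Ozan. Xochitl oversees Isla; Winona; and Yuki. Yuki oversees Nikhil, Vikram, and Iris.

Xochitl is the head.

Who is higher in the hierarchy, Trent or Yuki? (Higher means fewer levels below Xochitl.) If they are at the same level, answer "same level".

Yuki

Trent is 3 levels below Xochitl; Yuki is 1. Yuki is higher.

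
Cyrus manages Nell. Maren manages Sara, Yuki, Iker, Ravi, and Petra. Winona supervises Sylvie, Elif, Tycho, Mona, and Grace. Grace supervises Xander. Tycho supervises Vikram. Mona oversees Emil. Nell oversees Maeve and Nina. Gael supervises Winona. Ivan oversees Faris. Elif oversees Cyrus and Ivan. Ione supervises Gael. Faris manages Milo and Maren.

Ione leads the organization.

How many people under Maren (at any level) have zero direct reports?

The people in Maren's organization with no one reporting to them are Sara, Yuki, Petra, Ravi, Iker. That is 5.

5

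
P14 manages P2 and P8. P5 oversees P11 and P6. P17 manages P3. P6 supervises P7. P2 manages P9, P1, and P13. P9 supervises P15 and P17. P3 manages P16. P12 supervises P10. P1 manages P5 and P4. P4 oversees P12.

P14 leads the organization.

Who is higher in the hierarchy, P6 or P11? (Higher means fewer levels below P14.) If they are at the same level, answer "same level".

same level

Both P6 and P11 are 4 levels below P14.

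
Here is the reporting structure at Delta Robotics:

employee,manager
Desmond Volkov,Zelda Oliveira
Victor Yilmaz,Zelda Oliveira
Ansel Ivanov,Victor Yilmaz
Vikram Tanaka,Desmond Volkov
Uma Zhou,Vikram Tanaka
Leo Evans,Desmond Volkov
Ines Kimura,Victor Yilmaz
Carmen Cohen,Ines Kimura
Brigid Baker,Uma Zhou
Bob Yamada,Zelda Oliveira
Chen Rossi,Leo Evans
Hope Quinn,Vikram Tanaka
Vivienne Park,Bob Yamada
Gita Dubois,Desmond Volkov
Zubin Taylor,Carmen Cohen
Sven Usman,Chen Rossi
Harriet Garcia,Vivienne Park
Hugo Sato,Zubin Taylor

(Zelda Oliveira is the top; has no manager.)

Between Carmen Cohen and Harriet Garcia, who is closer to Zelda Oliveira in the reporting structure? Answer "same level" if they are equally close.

Both Carmen Cohen and Harriet Garcia are 3 levels below Zelda Oliveira.

same level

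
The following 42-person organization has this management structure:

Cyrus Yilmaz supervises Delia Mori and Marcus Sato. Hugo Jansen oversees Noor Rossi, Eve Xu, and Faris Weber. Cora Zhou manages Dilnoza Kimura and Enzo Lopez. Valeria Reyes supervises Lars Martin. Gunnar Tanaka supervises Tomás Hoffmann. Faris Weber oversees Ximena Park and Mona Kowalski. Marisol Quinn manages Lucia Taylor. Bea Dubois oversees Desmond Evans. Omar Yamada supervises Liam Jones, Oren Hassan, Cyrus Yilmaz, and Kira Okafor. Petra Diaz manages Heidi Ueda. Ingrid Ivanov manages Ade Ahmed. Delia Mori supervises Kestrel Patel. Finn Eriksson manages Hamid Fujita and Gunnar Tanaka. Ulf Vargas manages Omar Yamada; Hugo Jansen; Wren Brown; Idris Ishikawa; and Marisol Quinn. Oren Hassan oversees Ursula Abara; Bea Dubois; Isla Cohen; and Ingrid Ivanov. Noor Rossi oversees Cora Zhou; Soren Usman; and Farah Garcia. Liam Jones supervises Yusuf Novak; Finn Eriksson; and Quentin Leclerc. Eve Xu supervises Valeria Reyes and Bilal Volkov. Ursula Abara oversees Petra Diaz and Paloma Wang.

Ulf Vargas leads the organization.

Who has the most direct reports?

Ulf Vargas

Direct-report counts: Ulf Vargas has 5; Marisol Quinn has 1; Hugo Jansen has 3; Faris Weber has 2; Eve Xu has 2; Valeria Reyes has 1; Noor Rossi has 3; Cora Zhou has 2; Omar Yamada has 4; Cyrus Yilmaz has 2; Delia Mori has 1; Oren Hassan has 4; Bea Dubois has 1; Ingrid Ivanov has 1; Ursula Abara has 2; Petra Diaz has 1; Liam Jones has 3; Finn Eriksson has 2; Gunnar Tanaka has 1. The largest is 5, held by Ulf Vargas.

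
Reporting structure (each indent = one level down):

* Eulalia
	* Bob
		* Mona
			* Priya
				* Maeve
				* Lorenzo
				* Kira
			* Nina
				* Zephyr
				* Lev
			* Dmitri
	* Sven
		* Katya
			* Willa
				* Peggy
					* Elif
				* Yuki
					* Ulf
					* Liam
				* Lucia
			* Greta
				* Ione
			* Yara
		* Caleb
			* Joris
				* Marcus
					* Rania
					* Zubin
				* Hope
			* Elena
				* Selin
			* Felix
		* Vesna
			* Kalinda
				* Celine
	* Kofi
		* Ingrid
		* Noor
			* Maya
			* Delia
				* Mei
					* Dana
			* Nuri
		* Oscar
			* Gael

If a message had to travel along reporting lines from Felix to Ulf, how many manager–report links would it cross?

Felix is 2 levels below Sven, and Ulf is 4 levels below Sven (their lowest common manager). The shortest path runs up from Felix to Sven and back down to Ulf: 2 + 4 = 6 links.

6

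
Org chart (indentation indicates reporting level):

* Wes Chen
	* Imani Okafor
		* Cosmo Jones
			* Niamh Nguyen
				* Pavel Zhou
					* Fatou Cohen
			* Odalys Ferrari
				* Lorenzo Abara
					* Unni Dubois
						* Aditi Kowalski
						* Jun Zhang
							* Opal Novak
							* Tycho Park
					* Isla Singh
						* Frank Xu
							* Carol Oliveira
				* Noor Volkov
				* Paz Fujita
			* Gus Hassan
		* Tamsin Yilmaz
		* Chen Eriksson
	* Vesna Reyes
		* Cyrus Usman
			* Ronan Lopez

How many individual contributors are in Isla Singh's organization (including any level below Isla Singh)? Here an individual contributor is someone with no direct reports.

The only person in Isla Singh's organization with no one reporting to them is Carol Oliveira. That is 1.

1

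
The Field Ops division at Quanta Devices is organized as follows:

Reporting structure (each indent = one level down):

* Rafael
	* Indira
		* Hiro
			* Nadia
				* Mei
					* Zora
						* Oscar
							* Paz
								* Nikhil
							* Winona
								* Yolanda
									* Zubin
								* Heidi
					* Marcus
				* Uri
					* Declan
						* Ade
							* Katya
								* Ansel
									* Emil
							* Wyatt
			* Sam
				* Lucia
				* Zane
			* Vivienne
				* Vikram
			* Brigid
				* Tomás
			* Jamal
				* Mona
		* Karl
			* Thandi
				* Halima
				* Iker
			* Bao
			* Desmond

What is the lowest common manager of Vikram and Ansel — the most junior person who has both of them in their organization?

Vikram's chain of managers is Vivienne, Hiro, Indira, Rafael. Ansel's chain of managers is Katya, Ade, Declan, Uri, Nadia, Hiro, Indira, Rafael. The first manager that appears in both chains is Hiro.

Hiro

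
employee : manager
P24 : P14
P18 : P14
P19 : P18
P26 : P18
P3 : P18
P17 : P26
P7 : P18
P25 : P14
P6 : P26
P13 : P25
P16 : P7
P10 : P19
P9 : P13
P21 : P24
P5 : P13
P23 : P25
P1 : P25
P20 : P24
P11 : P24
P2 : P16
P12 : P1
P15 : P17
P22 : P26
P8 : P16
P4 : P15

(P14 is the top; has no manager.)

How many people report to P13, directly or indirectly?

2

P13 directly manages P9, P5. P9 has no reports. P5 has no reports. So P13's organization is 2 direct reports plus everyone under them: 1 + 1 = 2.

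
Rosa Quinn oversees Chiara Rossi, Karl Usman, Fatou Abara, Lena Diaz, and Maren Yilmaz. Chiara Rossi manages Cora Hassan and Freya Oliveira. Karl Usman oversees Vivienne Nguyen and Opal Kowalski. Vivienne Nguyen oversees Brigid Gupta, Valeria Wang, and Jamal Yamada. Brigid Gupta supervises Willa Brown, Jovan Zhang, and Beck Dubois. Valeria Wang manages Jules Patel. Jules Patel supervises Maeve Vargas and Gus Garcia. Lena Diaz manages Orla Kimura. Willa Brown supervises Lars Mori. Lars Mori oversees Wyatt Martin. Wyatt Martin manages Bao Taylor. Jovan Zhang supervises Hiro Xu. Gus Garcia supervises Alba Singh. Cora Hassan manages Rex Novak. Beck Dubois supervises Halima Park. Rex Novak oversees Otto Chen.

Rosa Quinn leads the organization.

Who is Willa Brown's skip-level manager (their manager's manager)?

Willa Brown reports to Brigid Gupta, and Brigid Gupta reports to Vivienne Nguyen. So Willa Brown's skip-level manager is Vivienne Nguyen.

Vivienne Nguyen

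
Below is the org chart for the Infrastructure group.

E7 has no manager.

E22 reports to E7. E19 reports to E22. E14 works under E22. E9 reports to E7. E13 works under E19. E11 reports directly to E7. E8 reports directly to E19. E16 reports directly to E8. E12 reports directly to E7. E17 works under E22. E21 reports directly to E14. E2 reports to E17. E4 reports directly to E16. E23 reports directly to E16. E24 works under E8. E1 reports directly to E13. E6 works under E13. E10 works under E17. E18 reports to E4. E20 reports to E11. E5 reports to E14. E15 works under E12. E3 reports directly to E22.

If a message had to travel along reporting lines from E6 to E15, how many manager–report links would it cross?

E6 is 4 levels below E7, and E15 is 2 levels below E7 (their lowest common manager). The shortest path runs up from E6 to E7 and back down to E15: 4 + 2 = 6 links.

6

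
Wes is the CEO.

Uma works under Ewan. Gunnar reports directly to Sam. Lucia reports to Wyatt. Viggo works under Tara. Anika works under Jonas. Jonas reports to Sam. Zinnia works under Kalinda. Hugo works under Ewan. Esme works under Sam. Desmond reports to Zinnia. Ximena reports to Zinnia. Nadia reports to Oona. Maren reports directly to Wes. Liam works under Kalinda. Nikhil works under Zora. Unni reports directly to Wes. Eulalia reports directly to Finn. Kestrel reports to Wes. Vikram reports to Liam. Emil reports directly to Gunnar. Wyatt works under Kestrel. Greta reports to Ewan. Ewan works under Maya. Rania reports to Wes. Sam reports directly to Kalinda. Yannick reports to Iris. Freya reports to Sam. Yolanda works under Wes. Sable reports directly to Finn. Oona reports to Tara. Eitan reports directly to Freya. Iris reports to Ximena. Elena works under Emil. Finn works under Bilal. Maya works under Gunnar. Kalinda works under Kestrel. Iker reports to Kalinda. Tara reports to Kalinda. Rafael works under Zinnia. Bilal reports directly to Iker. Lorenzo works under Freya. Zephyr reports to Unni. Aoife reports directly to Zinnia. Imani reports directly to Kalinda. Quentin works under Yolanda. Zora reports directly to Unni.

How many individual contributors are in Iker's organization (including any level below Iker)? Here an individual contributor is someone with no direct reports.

2

The people in Iker's organization with no one reporting to them are Sable, Eulalia. That is 2.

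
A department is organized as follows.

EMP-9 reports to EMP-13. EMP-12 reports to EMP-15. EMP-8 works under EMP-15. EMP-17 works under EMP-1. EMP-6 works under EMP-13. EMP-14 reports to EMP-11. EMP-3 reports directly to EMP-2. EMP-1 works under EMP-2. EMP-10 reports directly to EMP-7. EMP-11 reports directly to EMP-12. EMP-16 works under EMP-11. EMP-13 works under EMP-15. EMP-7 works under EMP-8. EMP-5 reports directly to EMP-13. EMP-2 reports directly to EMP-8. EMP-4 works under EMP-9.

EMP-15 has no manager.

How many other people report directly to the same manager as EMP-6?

2

EMP-6 reports to EMP-13. EMP-13's other direct reports are EMP-9, EMP-5 — 2 peers.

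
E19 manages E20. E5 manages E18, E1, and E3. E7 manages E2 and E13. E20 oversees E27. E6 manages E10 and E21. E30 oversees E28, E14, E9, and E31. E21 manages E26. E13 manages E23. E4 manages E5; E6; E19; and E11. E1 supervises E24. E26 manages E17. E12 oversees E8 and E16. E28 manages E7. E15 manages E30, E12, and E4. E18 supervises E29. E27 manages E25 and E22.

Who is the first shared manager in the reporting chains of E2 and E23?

E7

E2's chain of managers is E7, E28, E30, E15. E23's chain of managers is E13, E7, E28, E30, E15. The first manager that appears in both chains is E7.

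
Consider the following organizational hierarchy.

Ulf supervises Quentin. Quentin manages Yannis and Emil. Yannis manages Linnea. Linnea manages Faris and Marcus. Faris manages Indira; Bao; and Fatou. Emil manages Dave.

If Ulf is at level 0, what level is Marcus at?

Chain from Marcus up to Ulf: Marcus → Linnea → Yannis → Quentin → Ulf. That is 4 steps up, so Marcus is 4 levels below Ulf.

4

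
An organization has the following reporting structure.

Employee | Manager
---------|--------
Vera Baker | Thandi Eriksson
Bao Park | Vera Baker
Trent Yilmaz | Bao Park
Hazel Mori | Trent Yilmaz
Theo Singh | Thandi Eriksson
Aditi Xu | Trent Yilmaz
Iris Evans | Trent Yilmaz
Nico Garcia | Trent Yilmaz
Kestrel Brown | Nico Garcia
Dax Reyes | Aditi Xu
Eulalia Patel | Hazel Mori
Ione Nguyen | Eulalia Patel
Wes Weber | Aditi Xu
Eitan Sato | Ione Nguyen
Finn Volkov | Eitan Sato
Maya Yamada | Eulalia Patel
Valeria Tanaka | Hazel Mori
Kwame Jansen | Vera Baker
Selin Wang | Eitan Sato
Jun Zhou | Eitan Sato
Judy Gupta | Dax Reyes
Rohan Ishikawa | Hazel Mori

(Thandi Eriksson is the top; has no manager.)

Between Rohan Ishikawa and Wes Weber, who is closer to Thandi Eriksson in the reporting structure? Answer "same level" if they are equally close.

Both Rohan Ishikawa and Wes Weber are 5 levels below Thandi Eriksson.

same level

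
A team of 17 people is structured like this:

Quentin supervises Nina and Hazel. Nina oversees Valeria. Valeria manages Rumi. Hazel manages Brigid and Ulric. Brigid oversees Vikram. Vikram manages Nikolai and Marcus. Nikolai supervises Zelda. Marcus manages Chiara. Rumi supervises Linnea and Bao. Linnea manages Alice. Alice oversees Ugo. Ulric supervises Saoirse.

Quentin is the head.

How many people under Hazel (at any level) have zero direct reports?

The people in Hazel's organization with no one reporting to them are Saoirse, Chiara, Zelda. That is 3.

3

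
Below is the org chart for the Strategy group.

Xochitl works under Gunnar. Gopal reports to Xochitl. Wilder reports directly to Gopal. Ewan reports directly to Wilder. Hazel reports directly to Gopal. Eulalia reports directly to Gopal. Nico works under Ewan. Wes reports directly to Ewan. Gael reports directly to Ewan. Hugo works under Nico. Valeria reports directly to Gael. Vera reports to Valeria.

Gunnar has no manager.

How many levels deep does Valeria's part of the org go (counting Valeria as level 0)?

The longest chain under Valeria runs Valeria → Vera, which is 1 level below Valeria.

1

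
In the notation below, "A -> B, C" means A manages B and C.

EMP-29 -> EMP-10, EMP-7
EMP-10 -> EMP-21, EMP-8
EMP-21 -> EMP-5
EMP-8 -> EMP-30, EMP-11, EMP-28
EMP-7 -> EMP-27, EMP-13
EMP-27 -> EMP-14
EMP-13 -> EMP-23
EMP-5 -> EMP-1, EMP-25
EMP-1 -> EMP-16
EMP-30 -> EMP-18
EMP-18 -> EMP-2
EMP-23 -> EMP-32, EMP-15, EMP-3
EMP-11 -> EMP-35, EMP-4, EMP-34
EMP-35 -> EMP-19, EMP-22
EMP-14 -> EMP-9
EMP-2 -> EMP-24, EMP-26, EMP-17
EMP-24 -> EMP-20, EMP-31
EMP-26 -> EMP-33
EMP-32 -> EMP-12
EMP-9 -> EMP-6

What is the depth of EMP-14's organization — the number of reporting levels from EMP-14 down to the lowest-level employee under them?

2

The longest chain under EMP-14 runs EMP-14 → EMP-9 → EMP-6, which is 2 levels below EMP-14.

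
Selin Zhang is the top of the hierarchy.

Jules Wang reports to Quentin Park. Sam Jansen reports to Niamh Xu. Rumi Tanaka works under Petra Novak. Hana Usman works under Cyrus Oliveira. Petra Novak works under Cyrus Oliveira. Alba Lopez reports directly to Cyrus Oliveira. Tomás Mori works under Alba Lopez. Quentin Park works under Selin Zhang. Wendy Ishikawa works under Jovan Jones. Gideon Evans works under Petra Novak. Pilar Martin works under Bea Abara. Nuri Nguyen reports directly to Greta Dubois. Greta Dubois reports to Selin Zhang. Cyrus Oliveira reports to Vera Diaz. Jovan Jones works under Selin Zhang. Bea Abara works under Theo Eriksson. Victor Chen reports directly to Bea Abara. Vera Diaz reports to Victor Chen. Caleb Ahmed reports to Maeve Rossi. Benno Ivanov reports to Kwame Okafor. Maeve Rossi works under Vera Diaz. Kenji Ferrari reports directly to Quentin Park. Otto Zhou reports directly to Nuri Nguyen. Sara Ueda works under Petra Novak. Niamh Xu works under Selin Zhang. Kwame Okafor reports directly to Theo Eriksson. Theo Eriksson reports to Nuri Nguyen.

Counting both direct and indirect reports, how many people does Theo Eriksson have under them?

16

Theo Eriksson directly manages Kwame Okafor, Bea Abara. Under Kwame Okafor: Benno Ivanov (1). Under Bea Abara: Pilar Martin, Victor Chen, Vera Diaz, Cyrus Oliveira, Hana Usman, Alba Lopez, Tomás Mori, Petra Novak, Rumi Tanaka, Gideon Evans, Sara Ueda, Maeve Rossi, Caleb Ahmed (13). So Theo Eriksson's organization is 2 direct reports plus everyone under them: 2 + 14 = 16.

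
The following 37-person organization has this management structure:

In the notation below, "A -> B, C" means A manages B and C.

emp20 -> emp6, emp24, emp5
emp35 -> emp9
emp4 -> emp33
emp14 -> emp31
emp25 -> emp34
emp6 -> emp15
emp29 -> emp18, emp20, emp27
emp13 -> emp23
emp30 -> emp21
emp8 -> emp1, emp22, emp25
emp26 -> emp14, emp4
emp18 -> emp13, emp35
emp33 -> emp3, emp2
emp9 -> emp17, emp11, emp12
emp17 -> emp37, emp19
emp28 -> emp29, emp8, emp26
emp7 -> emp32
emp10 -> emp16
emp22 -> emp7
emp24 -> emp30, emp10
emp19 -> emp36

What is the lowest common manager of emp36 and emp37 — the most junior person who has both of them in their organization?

emp36's chain of managers is emp19, emp17, emp9, emp35, emp18, emp29, emp28. emp37's chain of managers is emp17, emp9, emp35, emp18, emp29, emp28. The first manager that appears in both chains is emp17.

emp17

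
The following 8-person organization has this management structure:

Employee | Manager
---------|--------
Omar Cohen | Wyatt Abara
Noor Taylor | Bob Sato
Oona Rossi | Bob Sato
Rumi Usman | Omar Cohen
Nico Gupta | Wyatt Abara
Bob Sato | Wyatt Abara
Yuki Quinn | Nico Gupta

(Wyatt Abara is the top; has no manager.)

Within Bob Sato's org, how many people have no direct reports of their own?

2

The people in Bob Sato's organization with no one reporting to them are Oona Rossi, Noor Taylor. That is 2.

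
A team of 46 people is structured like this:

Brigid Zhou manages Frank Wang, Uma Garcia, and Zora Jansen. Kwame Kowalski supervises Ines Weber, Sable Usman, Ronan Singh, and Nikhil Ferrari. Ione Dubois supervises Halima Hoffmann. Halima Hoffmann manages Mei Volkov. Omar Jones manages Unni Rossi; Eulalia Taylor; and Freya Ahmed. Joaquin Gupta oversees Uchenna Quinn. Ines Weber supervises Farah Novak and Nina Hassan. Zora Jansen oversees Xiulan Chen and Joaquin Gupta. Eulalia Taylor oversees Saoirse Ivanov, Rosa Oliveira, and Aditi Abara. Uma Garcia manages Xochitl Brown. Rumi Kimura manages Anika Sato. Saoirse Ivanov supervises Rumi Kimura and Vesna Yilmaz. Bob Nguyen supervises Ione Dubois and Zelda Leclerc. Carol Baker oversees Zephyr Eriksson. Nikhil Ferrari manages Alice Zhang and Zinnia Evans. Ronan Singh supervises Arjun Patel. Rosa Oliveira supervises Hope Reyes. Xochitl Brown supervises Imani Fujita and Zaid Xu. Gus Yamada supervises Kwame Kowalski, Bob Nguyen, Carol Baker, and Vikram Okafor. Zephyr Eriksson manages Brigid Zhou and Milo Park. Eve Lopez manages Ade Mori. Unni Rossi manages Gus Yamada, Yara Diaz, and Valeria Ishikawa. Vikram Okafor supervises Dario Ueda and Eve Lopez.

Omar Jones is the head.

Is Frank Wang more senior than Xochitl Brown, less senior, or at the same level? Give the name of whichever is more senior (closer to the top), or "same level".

Frank Wang

Frank Wang is 6 levels below Omar Jones; Xochitl Brown is 7. Frank Wang is higher.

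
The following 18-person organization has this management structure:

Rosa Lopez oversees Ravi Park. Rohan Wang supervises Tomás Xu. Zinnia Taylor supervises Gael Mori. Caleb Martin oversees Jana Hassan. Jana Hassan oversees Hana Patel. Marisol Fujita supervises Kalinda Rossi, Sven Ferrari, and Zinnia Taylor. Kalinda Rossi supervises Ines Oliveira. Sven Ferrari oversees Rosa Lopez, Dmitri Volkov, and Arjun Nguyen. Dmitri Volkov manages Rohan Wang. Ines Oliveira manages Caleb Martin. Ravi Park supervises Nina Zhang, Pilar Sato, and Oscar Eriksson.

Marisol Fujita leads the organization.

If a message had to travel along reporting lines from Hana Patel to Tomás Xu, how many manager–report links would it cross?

Hana Patel is 5 levels below Marisol Fujita, and Tomás Xu is 4 levels below Marisol Fujita (their lowest common manager). The shortest path runs up from Hana Patel to Marisol Fujita and back down to Tomás Xu: 5 + 4 = 9 links.

9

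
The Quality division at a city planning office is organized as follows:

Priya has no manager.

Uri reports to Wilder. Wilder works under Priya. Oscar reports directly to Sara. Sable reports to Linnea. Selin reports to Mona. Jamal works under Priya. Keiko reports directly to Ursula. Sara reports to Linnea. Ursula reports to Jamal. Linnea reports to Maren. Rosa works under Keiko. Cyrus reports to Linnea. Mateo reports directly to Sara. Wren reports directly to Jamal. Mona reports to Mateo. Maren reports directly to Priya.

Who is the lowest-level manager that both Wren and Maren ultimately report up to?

Priya

Wren's chain of managers is Jamal, Priya. Maren's chain of managers is Priya. The first manager that appears in both chains is Priya.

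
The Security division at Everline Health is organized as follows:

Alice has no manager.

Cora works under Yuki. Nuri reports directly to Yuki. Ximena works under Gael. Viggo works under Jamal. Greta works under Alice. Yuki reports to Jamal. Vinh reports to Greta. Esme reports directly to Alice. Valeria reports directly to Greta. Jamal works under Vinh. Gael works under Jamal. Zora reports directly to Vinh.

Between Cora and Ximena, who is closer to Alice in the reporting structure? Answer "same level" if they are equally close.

same level

Both Cora and Ximena are 5 levels below Alice.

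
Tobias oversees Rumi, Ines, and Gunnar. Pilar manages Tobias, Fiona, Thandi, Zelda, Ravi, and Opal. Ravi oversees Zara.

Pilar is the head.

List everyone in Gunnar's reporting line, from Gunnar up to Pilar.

Gunnar -> Tobias -> Pilar

Gunnar reports to Tobias. Tobias reports to Pilar. Pilar is at the top.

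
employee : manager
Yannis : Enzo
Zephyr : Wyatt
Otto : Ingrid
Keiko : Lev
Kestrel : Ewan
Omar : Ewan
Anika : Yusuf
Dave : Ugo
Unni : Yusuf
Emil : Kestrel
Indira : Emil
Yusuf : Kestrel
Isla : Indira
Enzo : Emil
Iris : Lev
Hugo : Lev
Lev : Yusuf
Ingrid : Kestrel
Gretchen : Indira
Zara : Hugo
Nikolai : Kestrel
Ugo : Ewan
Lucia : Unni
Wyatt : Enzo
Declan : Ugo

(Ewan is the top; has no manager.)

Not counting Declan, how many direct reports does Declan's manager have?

1

Declan reports to Ugo. Ugo's other direct reports are Dave — 1 peer.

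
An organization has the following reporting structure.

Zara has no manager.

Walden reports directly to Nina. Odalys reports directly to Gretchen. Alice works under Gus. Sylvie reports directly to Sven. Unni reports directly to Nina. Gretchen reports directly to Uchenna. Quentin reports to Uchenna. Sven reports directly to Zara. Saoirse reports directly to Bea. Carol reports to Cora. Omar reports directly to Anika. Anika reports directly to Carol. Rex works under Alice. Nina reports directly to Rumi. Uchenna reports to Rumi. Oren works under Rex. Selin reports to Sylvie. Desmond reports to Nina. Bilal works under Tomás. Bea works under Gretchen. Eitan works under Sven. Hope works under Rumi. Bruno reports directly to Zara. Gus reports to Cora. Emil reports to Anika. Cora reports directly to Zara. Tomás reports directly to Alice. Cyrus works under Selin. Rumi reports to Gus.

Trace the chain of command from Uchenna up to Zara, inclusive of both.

Uchenna -> Rumi -> Gus -> Cora -> Zara

Uchenna reports to Rumi. Rumi reports to Gus. Gus reports to Cora. Cora reports to Zara. Zara is at the top.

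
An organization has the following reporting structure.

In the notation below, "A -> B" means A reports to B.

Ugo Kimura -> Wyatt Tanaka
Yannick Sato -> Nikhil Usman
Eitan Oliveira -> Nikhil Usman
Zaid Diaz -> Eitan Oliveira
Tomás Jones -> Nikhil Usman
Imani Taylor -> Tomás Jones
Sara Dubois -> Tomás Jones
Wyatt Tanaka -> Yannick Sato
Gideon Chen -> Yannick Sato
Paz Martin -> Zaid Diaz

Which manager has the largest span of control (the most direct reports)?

Nikhil Usman

Direct-report counts: Nikhil Usman has 3; Eitan Oliveira has 1; Zaid Diaz has 1; Yannick Sato has 2; Wyatt Tanaka has 1; Tomás Jones has 2. The largest is 3, held by Nikhil Usman.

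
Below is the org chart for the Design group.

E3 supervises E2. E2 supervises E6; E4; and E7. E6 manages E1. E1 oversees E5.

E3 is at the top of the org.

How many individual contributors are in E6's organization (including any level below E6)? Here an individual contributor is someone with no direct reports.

The only person in E6's organization with no one reporting to them is E5. That is 1.

1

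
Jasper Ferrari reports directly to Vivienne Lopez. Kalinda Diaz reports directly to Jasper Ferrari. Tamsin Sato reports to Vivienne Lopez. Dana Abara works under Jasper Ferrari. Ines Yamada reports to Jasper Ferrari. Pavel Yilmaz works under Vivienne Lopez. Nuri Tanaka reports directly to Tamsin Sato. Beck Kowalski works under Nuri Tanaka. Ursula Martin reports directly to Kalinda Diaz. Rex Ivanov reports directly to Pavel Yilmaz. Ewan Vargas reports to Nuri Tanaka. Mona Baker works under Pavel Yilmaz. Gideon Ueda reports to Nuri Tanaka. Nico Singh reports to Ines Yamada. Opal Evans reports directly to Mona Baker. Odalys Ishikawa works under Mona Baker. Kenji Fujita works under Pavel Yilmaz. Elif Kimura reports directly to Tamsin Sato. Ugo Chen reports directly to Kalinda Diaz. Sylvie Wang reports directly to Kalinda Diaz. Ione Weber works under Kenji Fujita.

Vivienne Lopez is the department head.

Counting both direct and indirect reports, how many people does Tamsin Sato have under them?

5

Tamsin Sato directly manages Nuri Tanaka, Elif Kimura. Under Nuri Tanaka: Gideon Ueda, Ewan Vargas, Beck Kowalski (3). Elif Kimura has no reports. So Tamsin Sato's organization is 2 direct reports plus everyone under them: 4 + 1 = 5.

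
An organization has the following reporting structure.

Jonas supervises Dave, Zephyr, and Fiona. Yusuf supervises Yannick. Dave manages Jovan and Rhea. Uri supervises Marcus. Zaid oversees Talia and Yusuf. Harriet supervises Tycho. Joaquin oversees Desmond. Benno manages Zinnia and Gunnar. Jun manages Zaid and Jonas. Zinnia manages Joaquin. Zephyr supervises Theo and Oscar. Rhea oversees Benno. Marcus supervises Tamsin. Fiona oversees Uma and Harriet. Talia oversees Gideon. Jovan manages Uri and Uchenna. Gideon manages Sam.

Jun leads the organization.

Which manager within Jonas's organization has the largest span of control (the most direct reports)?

Direct-report counts within Jonas's organization: Jonas has 3; Fiona has 2; Harriet has 1; Zephyr has 2; Dave has 2; Jovan has 2; Uri has 1; Marcus has 1; Rhea has 1; Benno has 2; Zinnia has 1; Joaquin has 1. The largest is 3, held by Jonas.

Jonas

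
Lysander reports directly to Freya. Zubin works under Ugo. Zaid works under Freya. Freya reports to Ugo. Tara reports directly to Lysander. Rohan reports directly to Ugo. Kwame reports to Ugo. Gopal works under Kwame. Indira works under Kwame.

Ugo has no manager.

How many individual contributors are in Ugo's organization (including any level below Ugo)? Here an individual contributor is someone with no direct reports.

The people in Ugo's organization with no one reporting to them are Zubin, Indira, Gopal, Zaid, Tara, Rohan. That is 6.

6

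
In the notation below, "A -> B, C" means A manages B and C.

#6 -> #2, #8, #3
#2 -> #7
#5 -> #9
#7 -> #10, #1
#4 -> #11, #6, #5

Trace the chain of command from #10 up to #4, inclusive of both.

#10 reports to #7. #7 reports to #2. #2 reports to #6. #6 reports to #4. #4 is at the top.

#10 -> #7 -> #2 -> #6 -> #4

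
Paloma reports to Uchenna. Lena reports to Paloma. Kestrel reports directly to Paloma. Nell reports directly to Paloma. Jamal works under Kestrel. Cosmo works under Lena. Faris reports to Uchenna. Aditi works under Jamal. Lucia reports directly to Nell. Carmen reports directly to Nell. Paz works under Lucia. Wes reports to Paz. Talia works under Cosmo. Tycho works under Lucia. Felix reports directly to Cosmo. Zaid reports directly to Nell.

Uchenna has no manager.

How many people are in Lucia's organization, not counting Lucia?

Lucia directly manages Paz, Tycho. Under Paz: Wes (1). Tycho has no reports. So Lucia's organization is 2 direct reports plus everyone under them: 2 + 1 = 3.

3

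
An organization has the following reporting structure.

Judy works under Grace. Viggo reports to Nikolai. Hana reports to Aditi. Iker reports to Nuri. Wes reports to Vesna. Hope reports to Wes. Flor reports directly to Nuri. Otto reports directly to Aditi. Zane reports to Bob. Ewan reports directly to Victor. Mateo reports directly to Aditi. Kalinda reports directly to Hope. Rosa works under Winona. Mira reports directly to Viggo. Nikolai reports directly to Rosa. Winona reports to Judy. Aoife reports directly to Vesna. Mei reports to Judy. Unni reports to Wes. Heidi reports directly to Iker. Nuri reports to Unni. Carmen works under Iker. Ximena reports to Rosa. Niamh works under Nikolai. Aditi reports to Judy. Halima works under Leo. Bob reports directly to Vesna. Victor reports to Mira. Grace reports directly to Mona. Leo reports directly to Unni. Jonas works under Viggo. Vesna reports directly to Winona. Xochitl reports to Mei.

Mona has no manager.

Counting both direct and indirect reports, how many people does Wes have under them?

Wes directly manages Unni, Hope. Under Unni: Leo, Halima, Nuri, Flor, Iker, Heidi, Carmen (7). Under Hope: Kalinda (1). So Wes's organization is 2 direct reports plus everyone under them: 8 + 2 = 10.

10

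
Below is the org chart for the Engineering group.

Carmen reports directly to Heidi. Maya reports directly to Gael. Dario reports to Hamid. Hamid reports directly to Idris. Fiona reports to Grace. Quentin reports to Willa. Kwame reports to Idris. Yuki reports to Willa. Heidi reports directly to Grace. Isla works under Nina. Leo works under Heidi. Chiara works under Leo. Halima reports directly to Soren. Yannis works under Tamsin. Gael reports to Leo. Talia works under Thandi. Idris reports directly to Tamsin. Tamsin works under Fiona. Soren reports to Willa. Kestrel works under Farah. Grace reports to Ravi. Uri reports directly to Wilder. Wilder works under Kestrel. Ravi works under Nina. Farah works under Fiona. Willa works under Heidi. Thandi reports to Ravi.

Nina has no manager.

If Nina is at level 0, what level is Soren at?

5

Chain from Soren up to Nina: Soren → Willa → Heidi → Grace → Ravi → Nina. That is 5 steps up, so Soren is 5 levels below Nina.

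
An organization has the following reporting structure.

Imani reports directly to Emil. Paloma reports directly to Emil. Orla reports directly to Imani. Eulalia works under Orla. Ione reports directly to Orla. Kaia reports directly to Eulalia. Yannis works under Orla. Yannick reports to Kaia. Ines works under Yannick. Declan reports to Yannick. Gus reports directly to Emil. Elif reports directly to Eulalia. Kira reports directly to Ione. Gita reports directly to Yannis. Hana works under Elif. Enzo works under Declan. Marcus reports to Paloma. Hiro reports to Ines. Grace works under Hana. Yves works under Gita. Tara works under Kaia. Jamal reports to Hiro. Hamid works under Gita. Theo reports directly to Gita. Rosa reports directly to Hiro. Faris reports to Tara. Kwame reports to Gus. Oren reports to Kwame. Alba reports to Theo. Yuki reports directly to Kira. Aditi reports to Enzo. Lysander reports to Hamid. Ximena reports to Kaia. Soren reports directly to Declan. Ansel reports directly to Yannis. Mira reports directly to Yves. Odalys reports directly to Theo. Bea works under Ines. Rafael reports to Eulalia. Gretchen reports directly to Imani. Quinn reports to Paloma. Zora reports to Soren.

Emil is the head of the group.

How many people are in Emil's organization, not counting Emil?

Emil directly manages Imani, Paloma, Gus. Under Imani: Gretchen, Orla, Yannis, Ansel, Gita, Theo, Odalys, Alba, Hamid, Lysander, Yves, Mira, Ione, Kira, Yuki, Eulalia, Rafael, Elif, Hana, Grace, Kaia, Ximena, Tara, Faris, Yannick, Declan, Soren, Zora, Enzo, Aditi, Ines, Bea, Hiro, Rosa, Jamal (35). Under Paloma: Quinn, Marcus (2). Under Gus: Kwame, Oren (2). So Emil's organization is 3 direct reports plus everyone under them: 36 + 3 + 3 = 42.

42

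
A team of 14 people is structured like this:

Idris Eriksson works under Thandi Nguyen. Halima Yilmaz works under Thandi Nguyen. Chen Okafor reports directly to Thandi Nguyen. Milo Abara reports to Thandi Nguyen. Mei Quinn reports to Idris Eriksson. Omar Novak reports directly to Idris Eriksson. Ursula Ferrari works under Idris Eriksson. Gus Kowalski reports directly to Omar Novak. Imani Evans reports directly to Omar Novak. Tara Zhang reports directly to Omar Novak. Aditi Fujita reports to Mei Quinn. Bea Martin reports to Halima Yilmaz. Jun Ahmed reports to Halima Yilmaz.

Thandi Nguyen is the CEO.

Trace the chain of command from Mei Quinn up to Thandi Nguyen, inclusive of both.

Mei Quinn -> Idris Eriksson -> Thandi Nguyen

Mei Quinn reports to Idris Eriksson. Idris Eriksson reports to Thandi Nguyen. Thandi Nguyen is at the top.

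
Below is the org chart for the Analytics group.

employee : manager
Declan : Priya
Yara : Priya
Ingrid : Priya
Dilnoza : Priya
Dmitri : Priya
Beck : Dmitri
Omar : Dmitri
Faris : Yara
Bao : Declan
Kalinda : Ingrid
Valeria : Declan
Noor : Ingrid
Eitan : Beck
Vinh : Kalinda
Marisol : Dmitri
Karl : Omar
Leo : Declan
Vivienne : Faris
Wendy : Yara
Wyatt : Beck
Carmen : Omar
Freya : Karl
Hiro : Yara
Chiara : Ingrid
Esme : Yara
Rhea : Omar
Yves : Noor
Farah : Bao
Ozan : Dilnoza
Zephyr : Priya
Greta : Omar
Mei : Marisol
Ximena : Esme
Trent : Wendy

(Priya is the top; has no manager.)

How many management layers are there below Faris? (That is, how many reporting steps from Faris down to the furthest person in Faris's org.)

The longest chain under Faris runs Faris → Vivienne, which is 1 level below Faris.

1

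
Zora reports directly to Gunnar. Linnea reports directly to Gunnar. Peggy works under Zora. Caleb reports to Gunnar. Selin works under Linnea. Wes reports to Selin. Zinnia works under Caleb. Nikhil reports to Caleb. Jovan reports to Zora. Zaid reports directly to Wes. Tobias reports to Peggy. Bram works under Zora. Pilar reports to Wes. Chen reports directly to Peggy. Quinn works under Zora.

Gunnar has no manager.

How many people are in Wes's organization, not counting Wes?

Wes directly manages Zaid, Pilar. Zaid has no reports. Pilar has no reports. So Wes's organization is 2 direct reports plus everyone under them: 1 + 1 = 2.

2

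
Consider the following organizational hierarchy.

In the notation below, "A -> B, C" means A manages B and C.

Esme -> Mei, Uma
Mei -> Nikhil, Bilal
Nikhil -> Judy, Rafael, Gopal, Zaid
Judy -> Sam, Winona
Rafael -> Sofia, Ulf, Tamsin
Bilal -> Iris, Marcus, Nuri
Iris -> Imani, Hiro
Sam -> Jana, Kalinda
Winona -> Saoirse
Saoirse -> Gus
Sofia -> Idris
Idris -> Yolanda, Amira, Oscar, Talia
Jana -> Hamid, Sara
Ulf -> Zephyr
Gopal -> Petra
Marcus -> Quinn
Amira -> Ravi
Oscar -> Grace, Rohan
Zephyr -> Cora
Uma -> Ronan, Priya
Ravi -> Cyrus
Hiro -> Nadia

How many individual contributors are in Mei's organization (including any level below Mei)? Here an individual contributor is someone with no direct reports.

The people in Mei's organization with no one reporting to them are Nuri, Quinn, Nadia, Imani, Zaid, Petra, Tamsin, Cora, Talia, Rohan, Grace, Cyrus, Yolanda, Gus, Kalinda, Sara, Hamid. That is 17.

17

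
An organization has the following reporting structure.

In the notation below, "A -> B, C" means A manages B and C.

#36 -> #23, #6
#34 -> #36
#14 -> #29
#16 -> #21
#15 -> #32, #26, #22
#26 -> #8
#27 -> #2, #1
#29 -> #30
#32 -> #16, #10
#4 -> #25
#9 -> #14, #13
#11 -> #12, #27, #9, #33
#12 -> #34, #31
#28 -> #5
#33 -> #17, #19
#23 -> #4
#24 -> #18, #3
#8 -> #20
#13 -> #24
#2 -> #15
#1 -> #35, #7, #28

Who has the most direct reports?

#11

Direct-report counts: #11 has 4; #33 has 2; #9 has 2; #13 has 1; #24 has 2; #14 has 1; #29 has 1; #27 has 2; #1 has 3; #28 has 1; #2 has 1; #15 has 3; #26 has 1; #8 has 1; #32 has 2; #16 has 1; #12 has 2; #34 has 1; #36 has 2; #23 has 1; #4 has 1. The largest is 4, held by #11.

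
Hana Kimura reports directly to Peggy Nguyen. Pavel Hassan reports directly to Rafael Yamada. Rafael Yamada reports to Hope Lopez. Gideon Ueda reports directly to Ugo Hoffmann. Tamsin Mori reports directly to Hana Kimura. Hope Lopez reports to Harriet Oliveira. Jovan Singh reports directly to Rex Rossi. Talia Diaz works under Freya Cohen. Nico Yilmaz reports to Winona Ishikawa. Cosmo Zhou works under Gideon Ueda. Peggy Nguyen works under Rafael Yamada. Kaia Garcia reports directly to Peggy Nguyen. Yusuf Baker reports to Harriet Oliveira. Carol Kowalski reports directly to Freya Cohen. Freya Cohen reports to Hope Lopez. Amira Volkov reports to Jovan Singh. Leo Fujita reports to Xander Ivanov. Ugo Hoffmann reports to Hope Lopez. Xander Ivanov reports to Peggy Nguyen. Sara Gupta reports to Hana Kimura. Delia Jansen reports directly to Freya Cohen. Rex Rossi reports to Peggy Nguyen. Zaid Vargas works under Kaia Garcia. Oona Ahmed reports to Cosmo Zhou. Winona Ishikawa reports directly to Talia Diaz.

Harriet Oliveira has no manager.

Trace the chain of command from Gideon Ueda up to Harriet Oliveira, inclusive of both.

Gideon Ueda -> Ugo Hoffmann -> Hope Lopez -> Harriet Oliveira

Gideon Ueda reports to Ugo Hoffmann. Ugo Hoffmann reports to Hope Lopez. Hope Lopez reports to Harriet Oliveira. Harriet Oliveira is at the top.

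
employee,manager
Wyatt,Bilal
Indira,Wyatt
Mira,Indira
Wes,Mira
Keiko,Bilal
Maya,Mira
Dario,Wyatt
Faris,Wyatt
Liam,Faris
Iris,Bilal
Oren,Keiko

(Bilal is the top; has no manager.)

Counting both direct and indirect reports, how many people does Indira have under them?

Indira directly manages Mira. Under Mira: Maya, Wes (2). That's 3 in total.

3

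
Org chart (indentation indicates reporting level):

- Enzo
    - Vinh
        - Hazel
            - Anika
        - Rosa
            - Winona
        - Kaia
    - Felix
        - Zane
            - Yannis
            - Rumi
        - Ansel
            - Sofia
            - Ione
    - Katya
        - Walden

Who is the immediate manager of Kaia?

Vinh

Kaia reports directly to Vinh.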